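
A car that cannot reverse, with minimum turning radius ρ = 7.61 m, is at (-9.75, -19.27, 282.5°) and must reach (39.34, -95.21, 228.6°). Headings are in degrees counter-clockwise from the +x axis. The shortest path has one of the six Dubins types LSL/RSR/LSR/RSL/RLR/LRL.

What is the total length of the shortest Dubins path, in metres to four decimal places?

Let ψ = atan2(Δy, Δx) = atan2(-75.94, 49.09) = -57.1201° be the start→goal bearing.
Normalize: d = |goal − start| / ρ = 90.425172/7.61 = 11.882414, α = (θ_start − ψ) mod 360° = 339.6201° = 5.927489 rad, β = (θ_goal − ψ) mod 360° = 285.7201° = 4.986757 rad.
Common terms: sin α = -0.348243, cos α = 0.937404, sin β = -0.962597, cos β = 0.270938, cos(α−β) = 0.589196, d² = 141.191766. Work in radians in the unit-radius frame; every candidate has L = ρ·(t + p + q).
LSL: p² = 2 + d² − 2cos(α−β) + 2d(sin α − sin β) = 156.613381; p = √p² = 12.514527; φ = atan2(cos β − cos α, d + sin α − sin β) = -0.053281 rad; t = (φ − α) mod 2π = 0.302416 rad, q = (β − φ) mod 2π = 5.040037 rad → L = 7.61·(0.302416 + 12.514527 + 5.040037) = 7.61·17.856980 = 135.891615 m
RSR: p² = 2 + d² − 2cos(α−β) + 2d(sin β − sin α) = 127.413366; p = √p² = 11.287753; φ = atan2(cos α − cos β, d − sin α + sin β) = 0.059078 rad; t = (α − φ) mod 2π = 5.868411 rad, q = (φ − β) mod 2π = 1.355506 rad → L = 7.61·(5.868411 + 11.287753 + 1.355506) = 7.61·18.511671 = 140.873814 m
LSR: p² = d² − 2 + 2cos(α−β) + 2d(sin α + sin β) = 109.218274; p = √p² = 10.450755; φ = atan2(−cos α − cos β, d + sin α + sin β) − atan2(−2, p) = 0.075280 rad; t = (φ − α) mod 2π = 0.430977 rad, q = (φ − β) mod 2π = 1.371709 rad → L = 7.61·(0.430977 + 10.450755 + 1.371709) = 7.61·12.253440 = 93.248681 m
RSL: p² = d² − 2 + 2cos(α−β) − 2d(sin α + sin β) = 171.522044; p = √p² = 13.096642; φ = atan2(cos α + cos β, d − sin α − sin β) − atan2(2, p) = -0.060207 rad; t = (α − φ) mod 2π = 5.987696 rad, q = (β − φ) mod 2π = 5.046964 rad → L = 7.61·(5.987696 + 13.096642 + 5.046964) = 7.61·24.131302 = 183.639209 m
RLR: c = (6 − d² + 2cos(α−β) + 2d(sin α − sin β))/8 = -14.926671, |c| > 1 → infeasible
LRL: c = (6 − d² + 2cos(α−β) − 2d(sin α − sin β))/8 = -18.576673, |c| > 1 → infeasible
Shortest: LSR with L = 93.248681 m ≈ 93.2487 m

93.2487 m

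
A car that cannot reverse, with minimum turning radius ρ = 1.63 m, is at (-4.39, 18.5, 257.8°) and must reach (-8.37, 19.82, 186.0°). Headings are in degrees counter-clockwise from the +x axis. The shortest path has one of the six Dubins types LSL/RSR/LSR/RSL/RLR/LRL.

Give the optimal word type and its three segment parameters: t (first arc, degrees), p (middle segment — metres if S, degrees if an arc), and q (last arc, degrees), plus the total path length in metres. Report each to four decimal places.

Let ψ = atan2(Δy, Δx) = atan2(1.32, -3.98) = 161.6515° be the start→goal bearing.
Normalize: d = |goal − start| / ρ = 4.193185/1.63 = 2.572506, α = (θ_start − ψ) mod 360° = 96.1485° = 1.678108 rad, β = (θ_goal − ψ) mod 360° = 24.3485° = 0.424962 rad.
Common terms: sin α = 0.994248, cos α = -0.107106, sin β = 0.412286, cos β = 0.911054, cos(α−β) = 0.312335, d² = 6.617788. Work in radians in the unit-radius frame; every candidate has L = ρ·(t + p + q).
LSL: p² = 2 + d² − 2cos(α−β) + 2d(sin α − sin β) = 10.987316; p = √p² = 3.314712; φ = atan2(cos β − cos α, d + sin α − sin β) = 0.312212 rad; t = (φ − α) mod 2π = 4.917289 rad, q = (β − φ) mod 2π = 0.112750 rad → L = 1.63·(4.917289 + 3.314712 + 0.112750) = 1.63·8.344751 = 13.601944 m
RSR: p² = 2 + d² − 2cos(α−β) + 2d(sin β − sin α) = 4.998919; p = √p² = 2.235826; φ = atan2(cos α − cos β, d − sin α + sin β) = -0.472804 rad; t = (α − φ) mod 2π = 2.150912 rad, q = (φ − β) mod 2π = 5.385419 rad → L = 1.63·(2.150912 + 2.235826 + 5.385419) = 1.63·9.772158 = 15.928618 m
LSR: p² = d² − 2 + 2cos(α−β) + 2d(sin α + sin β) = 12.479091; p = √p² = 3.532576; φ = atan2(−cos α − cos β, d + sin α + sin β) − atan2(−2, p) = 0.315803 rad; t = (φ − α) mod 2π = 4.920880 rad, q = (φ − β) mod 2π = 6.174026 rad → L = 1.63·(4.920880 + 3.532576 + 6.174026) = 1.63·14.627482 = 23.842795 m
RSL: p² = d² − 2 + 2cos(α−β) − 2d(sin α + sin β) = -1.994176 < 0 → infeasible
RLR: c = (6 − d² + 2cos(α−β) + 2d(sin α − sin β))/8 = 0.375135; p = 2π − arccos c = 5.096931 rad; φ = atan2(cos α − cos β, d − sin α + sin β) = -0.472804 rad; t = (α − φ + p/2) mod 2π = 4.699378 rad, q = (α − β − t + p) mod 2π = 1.650700 rad → L = 1.63·(4.699378 + 5.096931 + 1.650700) = 1.63·11.447009 = 18.658625 m
LRL: c = (6 − d² + 2cos(α−β) − 2d(sin α − sin β))/8 = -0.373415; p = 2π − arccos c = 4.329702 rad; φ = atan2(cos β − cos α, d + sin α − sin β) = 0.312212 rad; t = (φ − α + p/2) mod 2π = 0.798954 rad, q = (β − α − t + p) mod 2π = 2.277601 rad → L = 1.63·(0.798954 + 4.329702 + 2.277601) = 1.63·7.406257 = 12.072199 m
Shortest: LRL with L = 12.072199 m ≈ 12.0722 m
Convert LRL to answer units (arcs ×180/π): t = 0.798954·180/π = 45.7767°, p = 4.329702·180/π = 248.0736°, q = 2.277601·180/π = 130.4969°, L = 12.0722 m.

LRL: t = 45.7767°, p = 248.0736°, q = 130.4969°, L = 12.0722 m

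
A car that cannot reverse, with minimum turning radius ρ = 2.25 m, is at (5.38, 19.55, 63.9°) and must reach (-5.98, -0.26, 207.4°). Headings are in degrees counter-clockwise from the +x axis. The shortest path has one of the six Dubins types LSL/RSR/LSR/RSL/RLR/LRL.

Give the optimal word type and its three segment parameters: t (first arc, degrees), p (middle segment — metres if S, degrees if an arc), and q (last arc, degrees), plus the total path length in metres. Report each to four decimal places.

LSR: t = 189.3065°, p = 20.9980 m, q = 45.8065°, L = 30.2308 m

Let ψ = atan2(Δy, Δx) = atan2(-19.81, -11.36) = -119.8320° be the start→goal bearing.
Normalize: d = |goal − start| / ρ = 22.836061/2.25 = 10.149361, α = (θ_start − ψ) mod 360° = 183.7320° = 3.206729 rad, β = (θ_goal − ψ) mod 360° = 327.2320° = 5.711276 rad.
Common terms: sin α = -0.065090, cos α = -0.997879, sin β = -0.541238, cos β = 0.840869, cos(α−β) = -0.803857, d² = 103.009521. Work in radians in the unit-radius frame; every candidate has L = ρ·(t + p + q).
LSL: p² = 2 + d² − 2cos(α−β) + 2d(sin α − sin β) = 116.282439; p = √p² = 10.783434; φ = atan2(cos β − cos α, d + sin α − sin β) = 0.171353 rad; t = (φ − α) mod 2π = 3.247810 rad, q = (β − φ) mod 2π = 5.539923 rad → L = 2.25·(3.247810 + 10.783434 + 5.539923) = 2.25·19.571166 = 44.035124 m
RSR: p² = 2 + d² − 2cos(α−β) + 2d(sin β − sin α) = 96.952030; p = √p² = 9.846422; φ = atan2(cos α − cos β, d − sin α + sin β) = -0.187846 rad; t = (α − φ) mod 2π = 3.394574 rad, q = (φ − β) mod 2π = 0.384064 rad → L = 2.25·(3.394574 + 9.846422 + 0.384064) = 2.25·13.625060 = 30.656385 m
LSR: p² = d² − 2 + 2cos(α−β) + 2d(sin α + sin β) = 87.094117; p = √p² = 9.332423; φ = atan2(−cos α − cos β, d + sin α + sin β) − atan2(−2, p) = 0.227565 rad; t = (φ − α) mod 2π = 3.304021 rad, q = (φ − β) mod 2π = 0.799474 rad → L = 2.25·(3.304021 + 9.332423 + 0.799474) = 2.25·13.435918 = 30.230816 m
RSL: p² = d² − 2 + 2cos(α−β) − 2d(sin α + sin β) = 111.709498; p = √p² = 10.569271; φ = atan2(cos α + cos β, d − sin α − sin β) − atan2(2, p) = -0.201613 rad; t = (α − φ) mod 2π = 3.408342 rad, q = (β − φ) mod 2π = 5.912890 rad → L = 2.25·(3.408342 + 10.569271 + 5.912890) = 2.25·19.890503 = 44.753632 m
RLR: c = (6 − d² + 2cos(α−β) + 2d(sin α − sin β))/8 = -11.119004, |c| > 1 → infeasible
LRL: c = (6 − d² + 2cos(α−β) − 2d(sin α − sin β))/8 = -13.535305, |c| > 1 → infeasible
Shortest: LSR with L = 30.230816 m ≈ 30.2308 m
Convert LSR to answer units (arcs ×180/π): t = 3.304021·180/π = 189.3065°, p = ρ·p = 2.25·9.332423 = 20.9980 m, q = 0.799474·180/π = 45.8065°, L = 30.2308 m.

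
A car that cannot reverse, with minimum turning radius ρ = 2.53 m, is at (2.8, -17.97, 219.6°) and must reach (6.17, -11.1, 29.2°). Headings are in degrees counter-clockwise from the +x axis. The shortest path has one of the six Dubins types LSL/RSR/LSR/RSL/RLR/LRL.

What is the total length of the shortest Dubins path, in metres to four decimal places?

Let ψ = atan2(Δy, Δx) = atan2(6.87, 3.37) = 63.8703° be the start→goal bearing.
Normalize: d = |goal − start| / ρ = 7.652045/2.53 = 3.024524, α = (θ_start − ψ) mod 360° = 155.7297° = 2.717997 rad, β = (θ_goal − ψ) mod 360° = 325.3297° = 5.678075 rad.
Common terms: sin α = 0.411041, cos α = -0.911617, sin β = -0.568853, cos β = 0.822439, cos(α−β) = -0.983571, d² = 9.147745. Work in radians in the unit-radius frame; every candidate has L = ρ·(t + p + q).
LSL: p² = 2 + d² − 2cos(α−β) + 2d(sin α − sin β) = 19.042314; p = √p² = 4.363750; φ = atan2(cos β − cos α, d + sin α − sin β) = 0.408657 rad; t = (φ − α) mod 2π = 3.973846 rad, q = (β − φ) mod 2π = 5.269418 rad → L = 2.53·(3.973846 + 4.363750 + 5.269418) = 2.53·13.607014 = 34.425745 m
RSR: p² = 2 + d² − 2cos(α−β) + 2d(sin β − sin α) = 7.187461; p = √p² = 2.680944; φ = atan2(cos α − cos β, d − sin α + sin β) = -0.703392 rad; t = (α − φ) mod 2π = 3.421388 rad, q = (φ − β) mod 2π = 6.184904 rad → L = 2.53·(3.421388 + 2.680944 + 6.184904) = 2.53·12.287236 = 31.086708 m
LSR: p² = d² − 2 + 2cos(α−β) + 2d(sin α + sin β) = 4.225993; p = √p² = 2.055722; φ = atan2(−cos α − cos β, d + sin α + sin β) − atan2(−2, p) = 0.802758 rad; t = (φ − α) mod 2π = 4.367947 rad, q = (φ − β) mod 2π = 1.407868 rad → L = 2.53·(4.367947 + 2.055722 + 1.407868) = 2.53·7.831537 = 19.813788 m
RSL: p² = d² − 2 + 2cos(α−β) − 2d(sin α + sin β) = 6.135211; p = √p² = 2.476936; φ = atan2(cos α + cos β, d − sin α − sin β) − atan2(2, p) = -0.707282 rad; t = (α − φ) mod 2π = 3.425279 rad, q = (β − φ) mod 2π = 0.102172 rad → L = 2.53·(3.425279 + 2.476936 + 0.102172) = 2.53·6.004386 = 15.191097 m
RLR: c = (6 − d² + 2cos(α−β) + 2d(sin α − sin β))/8 = 0.101567; p = 2π − arccos c = 4.814132 rad; φ = atan2(cos α − cos β, d − sin α + sin β) = -0.703392 rad; t = (α − φ + p/2) mod 2π = 5.828454 rad, q = (α − β − t + p) mod 2π = 2.308785 rad → L = 2.53·(5.828454 + 4.814132 + 2.308785) = 2.53·12.951370 = 32.766967 m
LRL: c = (6 − d² + 2cos(α−β) − 2d(sin α − sin β))/8 = -1.380289, |c| > 1 → infeasible
Shortest: RSL with L = 15.191097 m ≈ 15.1911 m

15.1911 m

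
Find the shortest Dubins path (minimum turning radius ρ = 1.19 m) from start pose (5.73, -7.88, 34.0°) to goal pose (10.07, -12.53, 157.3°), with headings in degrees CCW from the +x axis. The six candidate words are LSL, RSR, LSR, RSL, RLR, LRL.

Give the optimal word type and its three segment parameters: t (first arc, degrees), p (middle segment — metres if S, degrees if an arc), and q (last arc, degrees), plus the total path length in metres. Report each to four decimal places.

Let ψ = atan2(Δy, Δx) = atan2(-4.65, 4.34) = -46.9749° be the start→goal bearing.
Normalize: d = |goal − start| / ρ = 6.360668/1.19 = 5.345099, α = (θ_start − ψ) mod 360° = 80.9749° = 1.413279 rad, β = (θ_goal − ψ) mod 360° = 204.2749° = 3.565270 rad.
Common terms: sin α = 0.987620, cos α = 0.156867, sin β = -0.411116, cos β = -0.911583, cos(α−β) = -0.549023, d² = 28.570087. Work in radians in the unit-radius frame; every candidate has L = ρ·(t + p + q).
LSL: p² = 2 + d² − 2cos(α−β) + 2d(sin α − sin β) = 46.620892; p = √p² = 6.827949; φ = atan2(cos β − cos α, d + sin α − sin β) = -0.157128 rad; t = (φ − α) mod 2π = 4.712779 rad, q = (β − φ) mod 2π = 3.722398 rad → L = 1.19·(4.712779 + 6.827949 + 3.722398) = 1.19·15.263126 = 18.163119 m
RSR: p² = 2 + d² − 2cos(α−β) + 2d(sin β − sin α) = 16.715373; p = √p² = 4.088444; φ = atan2(cos α − cos β, d − sin α + sin β) = 0.264404 rad; t = (α − φ) mod 2π = 1.148875 rad, q = (φ − β) mod 2π = 2.982319 rad → L = 1.19·(1.148875 + 4.088444 + 2.982319) = 1.19·8.219638 = 9.781369 m
LSR: p² = d² − 2 + 2cos(α−β) + 2d(sin α + sin β) = 31.634986; p = √p² = 5.624499; φ = atan2(−cos α − cos β, d + sin α + sin β) − atan2(−2, p) = 0.468412 rad; t = (φ − α) mod 2π = 5.338318 rad, q = (φ − β) mod 2π = 3.186327 rad → L = 1.19·(5.338318 + 5.624499 + 3.186327) = 1.19·14.149143 = 16.837480 m
RSL: p² = d² − 2 + 2cos(α−β) − 2d(sin α + sin β) = 19.309097; p = √p² = 4.394212; φ = atan2(cos α + cos β, d − sin α − sin β) − atan2(2, p) = -0.584090 rad; t = (α − φ) mod 2π = 1.997369 rad, q = (β − φ) mod 2π = 4.149360 rad → L = 1.19·(1.997369 + 4.394212 + 4.149360) = 1.19·10.540941 = 12.543719 m
RLR: c = (6 − d² + 2cos(α−β) + 2d(sin α − sin β))/8 = -1.089422, |c| > 1 → infeasible
LRL: c = (6 − d² + 2cos(α−β) − 2d(sin α − sin β))/8 = -4.827611, |c| > 1 → infeasible
Shortest: RSR with L = 9.781369 m ≈ 9.7814 m
Convert RSR to answer units (arcs ×180/π): t = 1.148875·180/π = 65.8257°, p = ρ·p = 1.19·4.088444 = 4.8652 m, q = 2.982319·180/π = 170.8743°, L = 9.7814 m.

RSR: t = 65.8257°, p = 4.8652 m, q = 170.8743°, L = 9.7814 m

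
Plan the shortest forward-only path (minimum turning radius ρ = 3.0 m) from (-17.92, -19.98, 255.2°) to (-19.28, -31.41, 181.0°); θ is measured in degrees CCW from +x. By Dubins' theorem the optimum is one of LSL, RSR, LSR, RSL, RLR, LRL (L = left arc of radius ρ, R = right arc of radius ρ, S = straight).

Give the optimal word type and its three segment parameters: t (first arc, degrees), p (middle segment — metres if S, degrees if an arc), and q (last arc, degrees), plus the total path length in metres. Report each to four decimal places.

Let ψ = atan2(Δy, Δx) = atan2(-11.43, -1.36) = -96.7854° be the start→goal bearing.
Normalize: d = |goal − start| / ρ = 11.510626/3.0 = 3.836875, α = (θ_start − ψ) mod 360° = 351.9854° = 6.143305 rad, β = (θ_goal − ψ) mod 360° = 277.7854° = 4.848271 rad.
Common terms: sin α = -0.139425, cos α = 0.990233, sin β = -0.990782, cos β = 0.135464, cos(α−β) = 0.272280, d² = 14.721611. Work in radians in the unit-radius frame; every candidate has L = ρ·(t + p + q).
LSL: p² = 2 + d² − 2cos(α−β) + 2d(sin α − sin β) = 22.710156; p = √p² = 4.765517; φ = atan2(cos β − cos α, d + sin α − sin β) = -0.180341 rad; t = (φ − α) mod 2π = 6.242724 rad, q = (β − φ) mod 2π = 5.028612 rad → L = 3.0·(6.242724 + 4.765517 + 5.028612) = 3.0·16.036854 = 48.110561 m
RSR: p² = 2 + d² − 2cos(α−β) + 2d(sin β − sin α) = 9.643945; p = √p² = 3.105470; φ = atan2(cos α − cos β, d − sin α + sin β) = 0.278846 rad; t = (α − φ) mod 2π = 5.864459 rad, q = (φ − β) mod 2π = 1.713760 rad → L = 3.0·(5.864459 + 3.105470 + 1.713760) = 3.0·10.683690 = 32.051069 m
LSR: p² = d² − 2 + 2cos(α−β) + 2d(sin α + sin β) = 4.593246; p = √p² = 2.143186; φ = atan2(−cos α − cos β, d + sin α + sin β) − atan2(−2, p) = 0.356717 rad; t = (φ − α) mod 2π = 0.496597 rad, q = (φ − β) mod 2π = 1.791632 rad → L = 3.0·(0.496597 + 2.143186 + 1.791632) = 3.0·4.431415 = 13.294245 m
RSL: p² = d² − 2 + 2cos(α−β) − 2d(sin α + sin β) = 21.939098; p = √p² = 4.683919; φ = atan2(cos α + cos β, d − sin α − sin β) − atan2(2, p) = -0.180691 rad; t = (α − φ) mod 2π = 0.040810 rad, q = (β − φ) mod 2π = 5.028961 rad → L = 3.0·(0.040810 + 4.683919 + 5.028961) = 3.0·9.753691 = 29.261072 m
RLR: c = (6 − d² + 2cos(α−β) + 2d(sin α − sin β))/8 = -0.205493; p = 2π − arccos c = 4.505421 rad; φ = atan2(cos α − cos β, d − sin α + sin β) = 0.278846 rad; t = (α − φ + p/2) mod 2π = 1.833985 rad, q = (α − β − t + p) mod 2π = 3.966471 rad → L = 3.0·(1.833985 + 4.505421 + 3.966471) = 3.0·10.305877 = 30.917632 m
LRL: c = (6 − d² + 2cos(α−β) − 2d(sin α − sin β))/8 = -1.838770, |c| > 1 → infeasible
Shortest: LSR with L = 13.294245 m ≈ 13.2942 m
Convert LSR to answer units (arcs ×180/π): t = 0.496597·180/π = 28.4529°, p = ρ·p = 3.0·2.143186 = 6.4296 m, q = 1.791632·180/π = 102.6529°, L = 13.2942 m.

LSR: t = 28.4529°, p = 6.4296 m, q = 102.6529°, L = 13.2942 m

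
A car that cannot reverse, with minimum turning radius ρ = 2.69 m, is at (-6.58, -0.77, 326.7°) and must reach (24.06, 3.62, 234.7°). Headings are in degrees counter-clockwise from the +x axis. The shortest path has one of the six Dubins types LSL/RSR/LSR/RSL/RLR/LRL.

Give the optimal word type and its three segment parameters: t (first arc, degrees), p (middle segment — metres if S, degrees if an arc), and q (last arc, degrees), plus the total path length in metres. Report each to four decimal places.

LSR: t = 52.5037°, p = 26.6829 m, q = 144.5037°, L = 35.9322 m

Let ψ = atan2(Δy, Δx) = atan2(4.39, 30.64) = 8.1537° be the start→goal bearing.
Normalize: d = |goal − start| / ρ = 30.952895/2.69 = 11.506652, α = (θ_start − ψ) mod 360° = 318.5463° = 5.559682 rad, β = (θ_goal − ψ) mod 360° = 226.5463° = 3.953979 rad.
Common terms: sin α = -0.662014, cos α = 0.749491, sin β = -0.725931, cos β = -0.687768, cos(α−β) = -0.034899, d² = 132.403049. Work in radians in the unit-radius frame; every candidate has L = ρ·(t + p + q).
LSL: p² = 2 + d² − 2cos(α−β) + 2d(sin α − sin β) = 135.943782; p = √p² = 11.659493; φ = atan2(cos β − cos α, d + sin α − sin β) = -0.123584 rad; t = (φ − α) mod 2π = 0.599919 rad, q = (β − φ) mod 2π = 4.077563 rad → L = 2.69·(0.599919 + 11.659493 + 4.077563) = 2.69·16.336976 = 43.946464 m
RSR: p² = 2 + d² − 2cos(α−β) + 2d(sin β − sin α) = 133.001913; p = √p² = 11.532646; φ = atan2(cos α − cos β, d − sin α + sin β) = 0.124950 rad; t = (α − φ) mod 2π = 5.434732 rad, q = (φ − β) mod 2π = 2.454156 rad → L = 2.69·(5.434732 + 11.532646 + 2.454156) = 2.69·19.421534 = 52.243926 m
LSR: p² = d² − 2 + 2cos(α−β) + 2d(sin α + sin β) = 98.392049; p = √p² = 9.919277; φ = atan2(−cos α − cos β, d + sin α + sin β) − atan2(−2, p) = 0.192860 rad; t = (φ − α) mod 2π = 0.916363 rad, q = (φ − β) mod 2π = 2.522066 rad → L = 2.69·(0.916363 + 9.919277 + 2.522066) = 2.69·13.357706 = 35.932228 m
RSL: p² = d² − 2 + 2cos(α−β) − 2d(sin α + sin β) = 162.274450; p = √p² = 12.738699; φ = atan2(cos α + cos β, d − sin α − sin β) − atan2(2, p) = -0.150944 rad; t = (α − φ) mod 2π = 5.710626 rad, q = (β − φ) mod 2π = 4.104923 rad → L = 2.69·(5.710626 + 12.738699 + 4.104923) = 2.69·22.554249 = 60.670929 m
RLR: c = (6 − d² + 2cos(α−β) + 2d(sin α − sin β))/8 = -15.625239, |c| > 1 → infeasible
LRL: c = (6 − d² + 2cos(α−β) − 2d(sin α − sin β))/8 = -15.992973, |c| > 1 → infeasible
Shortest: LSR with L = 35.932228 m ≈ 35.9322 m
Convert LSR to answer units (arcs ×180/π): t = 0.916363·180/π = 52.5037°, p = ρ·p = 2.69·9.919277 = 26.6829 m, q = 2.522066·180/π = 144.5037°, L = 35.9322 m.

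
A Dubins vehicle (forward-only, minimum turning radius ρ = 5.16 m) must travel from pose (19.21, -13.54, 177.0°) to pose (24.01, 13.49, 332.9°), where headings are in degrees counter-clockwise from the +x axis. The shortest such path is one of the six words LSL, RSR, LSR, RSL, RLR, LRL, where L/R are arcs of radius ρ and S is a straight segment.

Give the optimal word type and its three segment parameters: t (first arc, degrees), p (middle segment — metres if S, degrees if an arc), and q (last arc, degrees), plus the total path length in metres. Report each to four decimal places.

Let ψ = atan2(Δy, Δx) = atan2(27.03, 4.80) = 79.9304° be the start→goal bearing.
Normalize: d = |goal − start| / ρ = 27.452885/5.16 = 5.320327, α = (θ_start − ψ) mod 360° = 97.0696° = 1.694185 rad, β = (θ_goal − ψ) mod 360° = 252.9696° = 4.415153 rad.
Common terms: sin α = 0.992397, cos α = -0.123076, sin β = -0.956150, cos β = -0.292878, cos(α−β) = -0.912834, d² = 28.305875. Work in radians in the unit-radius frame; every candidate has L = ρ·(t + p + q).
LSL: p² = 2 + d² − 2cos(α−β) + 2d(sin α − sin β) = 52.865356; p = √p² = 7.270857; φ = atan2(cos β − cos α, d + sin α − sin β) = -0.023356 rad; t = (φ − α) mod 2π = 4.565644 rad, q = (β − φ) mod 2π = 4.438509 rad → L = 5.16·(4.565644 + 7.270857 + 4.438509) = 5.16·16.275010 = 83.979053 m
RSR: p² = 2 + d² − 2cos(α−β) + 2d(sin β − sin α) = 11.397731; p = √p² = 3.376053; φ = atan2(cos α − cos β, d − sin α + sin β) = 0.050317 rad; t = (α − φ) mod 2π = 1.643867 rad, q = (φ − β) mod 2π = 1.918350 rad → L = 5.16·(1.643867 + 3.376053 + 1.918350) = 5.16·6.938270 = 35.801471 m
LSR: p² = d² − 2 + 2cos(α−β) + 2d(sin α + sin β) = 24.865905; p = √p² = 4.986572; φ = atan2(−cos α − cos β, d + sin α + sin β) − atan2(−2, p) = 0.458932 rad; t = (φ − α) mod 2π = 5.047933 rad, q = (φ − β) mod 2π = 2.326964 rad → L = 5.16·(5.047933 + 4.986572 + 2.326964) = 5.16·12.361469 = 63.785181 m
RSL: p² = d² − 2 + 2cos(α−β) − 2d(sin α + sin β) = 24.094508; p = √p² = 4.908616; φ = atan2(cos α + cos β, d − sin α − sin β) − atan2(2, p) = -0.465466 rad; t = (α − φ) mod 2π = 2.159651 rad, q = (β − φ) mod 2π = 4.880619 rad → L = 5.16·(2.159651 + 4.908616 + 4.880619) = 5.16·11.948885 = 61.656249 m
RLR: c = (6 − d² + 2cos(α−β) + 2d(sin α − sin β))/8 = -0.424716; p = 2π − arccos c = 4.273740 rad; φ = atan2(cos α − cos β, d − sin α + sin β) = 0.050317 rad; t = (α − φ + p/2) mod 2π = 3.780738 rad, q = (α − β − t + p) mod 2π = 4.055220 rad → L = 5.16·(3.780738 + 4.273740 + 4.055220) = 5.16·12.109698 = 62.486041 m
LRL: c = (6 − d² + 2cos(α−β) − 2d(sin α − sin β))/8 = -5.608169, |c| > 1 → infeasible
Shortest: RSR with L = 35.801471 m ≈ 35.8015 m
Convert RSR to answer units (arcs ×180/π): t = 1.643867·180/π = 94.1867°, p = ρ·p = 5.16·3.376053 = 17.4204 m, q = 1.918350·180/π = 109.9133°, L = 35.8015 m.

RSR: t = 94.1867°, p = 17.4204 m, q = 109.9133°, L = 35.8015 m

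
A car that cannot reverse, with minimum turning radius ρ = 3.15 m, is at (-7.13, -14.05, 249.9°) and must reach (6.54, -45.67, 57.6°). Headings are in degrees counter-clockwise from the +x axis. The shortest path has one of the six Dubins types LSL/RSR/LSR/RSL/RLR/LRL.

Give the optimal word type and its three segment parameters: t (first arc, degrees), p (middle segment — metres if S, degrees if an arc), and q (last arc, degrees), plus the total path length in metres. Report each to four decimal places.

LSL: t = 35.6950°, p = 29.9523 m, q = 132.0050°, L = 39.1721 m

Let ψ = atan2(Δy, Δx) = atan2(-31.62, 13.67) = -66.6201° be the start→goal bearing.
Normalize: d = |goal − start| / ρ = 34.448415/3.15 = 10.936005, α = (θ_start − ψ) mod 360° = 316.5201° = 5.524319 rad, β = (θ_goal − ψ) mod 360° = 124.2201° = 2.168050 rad.
Common terms: sin α = -0.688100, cos α = 0.725616, sin β = 0.826883, cos β = -0.562374, cos(α−β) = -0.977046, d² = 119.596201. Work in radians in the unit-radius frame; every candidate has L = ρ·(t + p + q).
LSL: p² = 2 + d² − 2cos(α−β) + 2d(sin α − sin β) = 90.414581; p = √p² = 9.508658; φ = atan2(cos β − cos α, d + sin α − sin β) = -0.135872 rad; t = (φ − α) mod 2π = 0.622995 rad, q = (β − φ) mod 2π = 2.303923 rad → L = 3.15·(0.622995 + 9.508658 + 2.303923) = 3.15·12.435575 = 39.172062 m
RSR: p² = 2 + d² − 2cos(α−β) + 2d(sin β − sin α) = 156.686002; p = √p² = 12.517428; φ = atan2(cos α − cos β, d − sin α + sin β) = 0.103078 rad; t = (α − φ) mod 2π = 5.421240 rad, q = (φ − β) mod 2π = 4.218213 rad → L = 3.15·(5.421240 + 12.517428 + 4.218213) = 3.15·22.156881 = 69.794176 m
LSR: p² = d² − 2 + 2cos(α−β) + 2d(sin α + sin β) = 118.677581; p = √p² = 10.893924; φ = atan2(−cos α − cos β, d + sin α + sin β) − atan2(−2, p) = 0.166828 rad; t = (φ − α) mod 2π = 0.925694 rad, q = (φ − β) mod 2π = 4.281963 rad → L = 3.15·(0.925694 + 10.893924 + 4.281963) = 3.15·16.101581 = 50.719981 m
RSL: p² = d² − 2 + 2cos(α−β) − 2d(sin α + sin β) = 112.606638; p = √p² = 10.611627; φ = atan2(cos α + cos β, d − sin α − sin β) − atan2(2, p) = -0.171170 rad; t = (α − φ) mod 2π = 5.695488 rad, q = (β − φ) mod 2π = 2.339220 rad → L = 3.15·(5.695488 + 10.611627 + 2.339220) = 3.15·18.646336 = 58.735957 m
RLR: c = (6 − d² + 2cos(α−β) + 2d(sin α − sin β))/8 = -18.585750, |c| > 1 → infeasible
LRL: c = (6 − d² + 2cos(α−β) − 2d(sin α − sin β))/8 = -10.301823, |c| > 1 → infeasible
Shortest: LSL with L = 39.172062 m ≈ 39.1721 m
Convert LSL to answer units (arcs ×180/π): t = 0.622995·180/π = 35.6950°, p = ρ·p = 3.15·9.508658 = 29.9523 m, q = 2.303923·180/π = 132.0050°, L = 39.1721 m.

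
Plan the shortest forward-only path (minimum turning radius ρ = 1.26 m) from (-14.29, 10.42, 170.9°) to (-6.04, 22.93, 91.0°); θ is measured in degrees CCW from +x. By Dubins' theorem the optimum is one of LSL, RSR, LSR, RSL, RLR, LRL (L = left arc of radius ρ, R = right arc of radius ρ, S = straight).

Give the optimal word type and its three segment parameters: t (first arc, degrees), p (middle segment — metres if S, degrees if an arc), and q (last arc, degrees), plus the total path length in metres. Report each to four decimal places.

RSL: t = 123.0911°, p = 12.8915 m, q = 43.1911°, L = 16.5482 m

Let ψ = atan2(Δy, Δx) = atan2(12.51, 8.25) = 56.5962° be the start→goal bearing.
Normalize: d = |goal − start| / ρ = 14.985413/1.26 = 11.893185, α = (θ_start − ψ) mod 360° = 114.3038° = 1.994977 rad, β = (θ_goal − ψ) mod 360° = 34.4038° = 0.600459 rad.
Common terms: sin α = 0.911376, cos α = -0.411574, sin β = 0.565021, cos β = 0.825077, cos(α−β) = 0.175367, d² = 141.447846. Work in radians in the unit-radius frame; every candidate has L = ρ·(t + p + q).
LSL: p² = 2 + d² − 2cos(α−β) + 2d(sin α − sin β) = 151.335648; p = √p² = 12.301855; φ = atan2(cos β − cos α, d + sin α − sin β) = 0.100696 rad; t = (φ − α) mod 2π = 4.388904 rad, q = (β − φ) mod 2π = 0.499763 rad → L = 1.26·(4.388904 + 12.301855 + 0.499763) = 1.26·17.190523 = 21.660059 m
RSR: p² = 2 + d² − 2cos(α−β) + 2d(sin β − sin α) = 134.858576; p = √p² = 11.612863; φ = atan2(cos α − cos β, d − sin α + sin β) = -0.106692 rad; t = (α − φ) mod 2π = 2.101669 rad, q = (φ − β) mod 2π = 5.576035 rad → L = 1.26·(2.101669 + 11.612863 + 5.576035) = 1.26·19.290566 = 24.306113 m
LSR: p² = d² − 2 + 2cos(α−β) + 2d(sin α + sin β) = 174.916712; p = √p² = 13.225608; φ = atan2(−cos α − cos β, d + sin α + sin β) − atan2(−2, p) = 0.119166 rad; t = (φ − α) mod 2π = 4.407374 rad, q = (φ − β) mod 2π = 5.801892 rad → L = 1.26·(4.407374 + 13.225608 + 5.801892) = 1.26·23.434875 = 29.527943 m
RSL: p² = d² − 2 + 2cos(α−β) − 2d(sin α + sin β) = 104.680446; p = √p² = 10.231346; φ = atan2(cos α + cos β, d − sin α − sin β) − atan2(2, p) = -0.153368 rad; t = (α − φ) mod 2π = 2.148345 rad, q = (β − φ) mod 2π = 0.753827 rad → L = 1.26·(2.148345 + 10.231346 + 0.753827) = 1.26·13.133519 = 16.548234 m
RLR: c = (6 − d² + 2cos(α−β) + 2d(sin α − sin β))/8 = -15.857322, |c| > 1 → infeasible
LRL: c = (6 − d² + 2cos(α−β) − 2d(sin α − sin β))/8 = -17.916956, |c| > 1 → infeasible
Shortest: RSL with L = 16.548234 m ≈ 16.5482 m
Convert RSL to answer units (arcs ×180/π): t = 2.148345·180/π = 123.0911°, p = ρ·p = 1.26·10.231346 = 12.8915 m, q = 0.753827·180/π = 43.1911°, L = 16.5482 m.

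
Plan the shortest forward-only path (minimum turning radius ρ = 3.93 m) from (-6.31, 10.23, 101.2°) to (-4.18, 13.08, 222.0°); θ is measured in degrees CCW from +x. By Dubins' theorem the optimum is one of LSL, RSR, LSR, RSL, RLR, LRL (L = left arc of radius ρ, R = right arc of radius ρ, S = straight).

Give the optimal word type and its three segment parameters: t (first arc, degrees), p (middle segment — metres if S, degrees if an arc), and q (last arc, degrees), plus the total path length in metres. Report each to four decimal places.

Let ψ = atan2(Δy, Δx) = atan2(2.85, 2.13) = 53.2267° be the start→goal bearing.
Normalize: d = |goal − start| / ρ = 3.558005/3.93 = 0.905345, α = (θ_start − ψ) mod 360° = 47.9733° = 0.837292 rad, β = (θ_goal − ψ) mod 360° = 168.7733° = 2.945649 rad.
Common terms: sin α = 0.742833, cos α = 0.669477, sin β = 0.194692, cos β = -0.980864, cos(α−β) = -0.512043, d² = 0.819649. Work in radians in the unit-radius frame; every candidate has L = ρ·(t + p + q).
LSL: p² = 2 + d² − 2cos(α−β) + 2d(sin α − sin β) = 4.836248; p = √p² = 2.199147; φ = atan2(cos β − cos α, d + sin α − sin β) = -0.848737 rad; t = (φ − α) mod 2π = 4.597157 rad, q = (β − φ) mod 2π = 3.794386 rad → L = 3.93·(4.597157 + 2.199147 + 3.794386) = 3.93·10.590690 = 41.621412 m
RSR: p² = 2 + d² − 2cos(α−β) + 2d(sin β − sin α) = 2.851222; p = √p² = 1.688556; φ = atan2(cos α − cos β, d − sin α + sin β) = 1.357642 rad; t = (α − φ) mod 2π = 5.762835 rad, q = (φ − β) mod 2π = 4.695178 rad → L = 3.93·(5.762835 + 1.688556 + 4.695178) = 3.93·12.146569 = 47.736016 m
LSR: p² = d² − 2 + 2cos(α−β) + 2d(sin α + sin β) = -0.506871 < 0 → infeasible
RSL: p² = d² − 2 + 2cos(α−β) − 2d(sin α + sin β) = -3.902002 < 0 → infeasible
RLR: c = (6 − d² + 2cos(α−β) + 2d(sin α − sin β))/8 = 0.643597; p = 2π − arccos c = 5.411578 rad; φ = atan2(cos α − cos β, d − sin α + sin β) = 1.357642 rad; t = (α − φ + p/2) mod 2π = 2.185439 rad, q = (α − β − t + p) mod 2π = 1.117782 rad → L = 3.93·(2.185439 + 5.411578 + 1.117782) = 3.93·8.714798 = 34.249158 m
LRL: c = (6 − d² + 2cos(α−β) − 2d(sin α − sin β))/8 = 0.395469; p = 2π − arccos c = 5.118967 rad; φ = atan2(cos β − cos α, d + sin α − sin β) = -0.848737 rad; t = (φ − α + p/2) mod 2π = 0.873455 rad, q = (β − α − t + p) mod 2π = 0.070685 rad → L = 3.93·(0.873455 + 5.118967 + 0.070685) = 3.93·6.063107 = 23.828012 m
Shortest: LRL with L = 23.828012 m ≈ 23.8280 m
Convert LRL to answer units (arcs ×180/π): t = 0.873455·180/π = 50.0453°, p = 5.118967·180/π = 293.2952°, q = 0.070685·180/π = 4.0499°, L = 23.8280 m.

LRL: t = 50.0453°, p = 293.2952°, q = 4.0499°, L = 23.8280 m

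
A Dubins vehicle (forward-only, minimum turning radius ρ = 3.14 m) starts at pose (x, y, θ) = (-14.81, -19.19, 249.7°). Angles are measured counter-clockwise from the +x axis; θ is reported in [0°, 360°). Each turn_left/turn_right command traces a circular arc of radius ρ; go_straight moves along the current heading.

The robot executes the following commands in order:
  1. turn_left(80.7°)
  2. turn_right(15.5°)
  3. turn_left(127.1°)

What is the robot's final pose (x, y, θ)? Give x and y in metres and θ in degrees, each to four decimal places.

(-7.4092, -21.7439, 82.0000°)

set_pose: (x, y, θ) = (-14.8100, -19.1900, 249.7000°), ρ = 3.14
turn_left(80.7°): centre at ρ to the left, rotate +80.7° → (-13.4160, -23.0096, 330.4000°)
turn_right(15.5°): centre at ρ to the right, rotate −15.5° → (-12.7428, -23.5234, 314.9000°)
turn_left(127.1°): centre at ρ to the left, rotate +127.1° → (-7.4092, -21.7439, 442.0000° ≡ 82.0000°)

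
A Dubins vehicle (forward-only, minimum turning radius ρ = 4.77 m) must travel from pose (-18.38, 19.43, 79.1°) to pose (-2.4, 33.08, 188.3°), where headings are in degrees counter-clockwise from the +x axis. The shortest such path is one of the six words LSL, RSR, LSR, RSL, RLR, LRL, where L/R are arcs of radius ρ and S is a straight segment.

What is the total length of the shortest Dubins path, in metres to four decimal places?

Let ψ = atan2(Δy, Δx) = atan2(13.65, 15.98) = 40.5037° be the start→goal bearing.
Normalize: d = |goal − start| / ρ = 21.016253/4.77 = 4.405923, α = (θ_start − ψ) mod 360° = 38.5963° = 0.673632 rad, β = (θ_goal − ψ) mod 360° = 147.7963° = 2.579532 rad.
Common terms: sin α = 0.623829, cos α = 0.781561, sin β = 0.532931, cos β = -0.846159, cos(α−β) = -0.328867, d² = 19.412158. Work in radians in the unit-radius frame; every candidate has L = ρ·(t + p + q).
LSL: p² = 2 + d² − 2cos(α−β) + 2d(sin α − sin β) = 22.870870; p = √p² = 4.782350; φ = atan2(cos β − cos α, d + sin α − sin β) = -0.347299 rad; t = (φ − α) mod 2π = 5.262254 rad, q = (β − φ) mod 2π = 2.926831 rad → L = 4.77·(5.262254 + 4.782350 + 2.926831) = 4.77·12.971435 = 61.873743 m
RSR: p² = 2 + d² − 2cos(α−β) + 2d(sin β − sin α) = 21.268914; p = √p² = 4.611823; φ = atan2(cos α − cos β, d − sin α + sin β) = 0.360717 rad; t = (α − φ) mod 2π = 0.312916 rad, q = (φ − β) mod 2π = 4.064370 rad → L = 4.77·(0.312916 + 4.611823 + 4.064370) = 4.77·8.989109 = 42.878050 m
LSR: p² = d² − 2 + 2cos(α−β) + 2d(sin α + sin β) = 26.947617; p = √p² = 5.191109; φ = atan2(−cos α − cos β, d + sin α + sin β) − atan2(−2, p) = 0.379360 rad; t = (φ − α) mod 2π = 5.988913 rad, q = (φ − β) mod 2π = 4.083013 rad → L = 4.77·(5.988913 + 5.191109 + 4.083013) = 4.77·15.263035 = 72.804678 m
RSL: p² = d² − 2 + 2cos(α−β) − 2d(sin α + sin β) = 6.561233; p = √p² = 2.561490; φ = atan2(cos α + cos β, d − sin α − sin β) − atan2(2, p) = -0.682799 rad; t = (α − φ) mod 2π = 1.356432 rad, q = (β − φ) mod 2π = 3.262331 rad → L = 4.77·(1.356432 + 2.561490 + 3.262331) = 4.77·7.180253 = 34.249808 m
RLR: c = (6 − d² + 2cos(α−β) + 2d(sin α − sin β))/8 = -1.658614, |c| > 1 → infeasible
LRL: c = (6 − d² + 2cos(α−β) − 2d(sin α − sin β))/8 = -1.858859, |c| > 1 → infeasible
Shortest: RSL with L = 34.249808 m ≈ 34.2498 m

34.2498 m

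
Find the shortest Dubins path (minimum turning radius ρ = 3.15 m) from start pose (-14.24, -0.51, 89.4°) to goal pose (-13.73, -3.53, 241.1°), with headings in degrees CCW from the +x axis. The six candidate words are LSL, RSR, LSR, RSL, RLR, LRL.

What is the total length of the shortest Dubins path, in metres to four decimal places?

Let ψ = atan2(Δy, Δx) = atan2(-3.02, 0.51) = -80.4147° be the start→goal bearing.
Normalize: d = |goal − start| / ρ = 3.062760/3.15 = 0.972305, α = (θ_start − ψ) mod 360° = 169.8147° = 2.963825 rad, β = (θ_goal − ψ) mod 360° = 321.5147° = 5.611489 rad.
Common terms: sin α = 0.176833, cos α = -0.984241, sin β = -0.622314, cos β = 0.782767, cos(α−β) = -0.880477, d² = 0.945377. Work in radians in the unit-radius frame; every candidate has L = ρ·(t + p + q).
LSL: p² = 2 + d² − 2cos(α−β) + 2d(sin α − sin β) = 6.260361; p = √p² = 2.502071; φ = atan2(cos β − cos α, d + sin α − sin β) = 0.784142 rad; t = (φ − α) mod 2π = 4.103503 rad, q = (β − φ) mod 2π = 4.827347 rad → L = 3.15·(4.103503 + 2.502071 + 4.827347) = 3.15·11.432921 = 36.013701 m
RSR: p² = 2 + d² − 2cos(α−β) + 2d(sin β − sin α) = 3.152302; p = √p² = 1.775472; φ = atan2(cos α − cos β, d − sin α + sin β) = -1.473113 rad; t = (α − φ) mod 2π = 4.436938 rad, q = (φ − β) mod 2π = 5.481768 rad → L = 3.15·(4.436938 + 1.775472 + 5.481768) = 3.15·11.694178 = 36.836662 m
LSR: p² = d² − 2 + 2cos(α−β) + 2d(sin α + sin β) = -3.681866 < 0 → infeasible
RSL: p² = d² − 2 + 2cos(α−β) − 2d(sin α + sin β) = -1.949290 < 0 → infeasible
RLR: c = (6 − d² + 2cos(α−β) + 2d(sin α − sin β))/8 = 0.605962; p = 2π − arccos c = 5.363364 rad; φ = atan2(cos α − cos β, d − sin α + sin β) = -1.473113 rad; t = (α − φ + p/2) mod 2π = 0.835435 rad, q = (α − β − t + p) mod 2π = 1.880264 rad → L = 3.15·(0.835435 + 5.363364 + 1.880264) = 3.15·8.079063 = 25.449050 m
LRL: c = (6 − d² + 2cos(α−β) − 2d(sin α − sin β))/8 = 0.217455; p = 2π − arccos c = 4.931595 rad; φ = atan2(cos β − cos α, d + sin α − sin β) = 0.784142 rad; t = (φ − α + p/2) mod 2π = 0.286115 rad, q = (β − α − t + p) mod 2π = 1.009959 rad → L = 3.15·(0.286115 + 4.931595 + 1.009959) = 3.15·6.227670 = 19.617159 m
Shortest: LRL with L = 19.617159 m ≈ 19.6172 m

19.6172 m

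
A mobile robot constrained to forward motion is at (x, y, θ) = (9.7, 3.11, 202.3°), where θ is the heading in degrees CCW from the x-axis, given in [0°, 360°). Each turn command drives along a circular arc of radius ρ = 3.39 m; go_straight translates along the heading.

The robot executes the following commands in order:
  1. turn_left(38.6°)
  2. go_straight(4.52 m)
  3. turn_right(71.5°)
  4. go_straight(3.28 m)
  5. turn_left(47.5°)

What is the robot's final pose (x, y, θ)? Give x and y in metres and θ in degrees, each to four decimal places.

set_pose: (x, y, θ) = (9.7000, 3.1100, 202.3000°), ρ = 3.39
turn_left(38.6°): centre at ρ to the left, rotate +38.6° → (8.0243, 1.6222, 240.9000°)
go_straight(4.52): x += 4.52·cos θ, y += 4.52·sin θ → (5.8260, -2.3272, 240.9000°)
turn_right(71.5°): centre at ρ to the right, rotate −71.5° → (2.2403, -4.0107, 169.4000°)
go_straight(3.28): x += 3.28·cos θ, y += 3.28·sin θ → (-0.9837, -3.4073, 169.4000°)
turn_left(47.5°): centre at ρ to the left, rotate +47.5° → (-3.6427, -4.0286, 216.9000°)

(-3.6427, -4.0286, 216.9000°)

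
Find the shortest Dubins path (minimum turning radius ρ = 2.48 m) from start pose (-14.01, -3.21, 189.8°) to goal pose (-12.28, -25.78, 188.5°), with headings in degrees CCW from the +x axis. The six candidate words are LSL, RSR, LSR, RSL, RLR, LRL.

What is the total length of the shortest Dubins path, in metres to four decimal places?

25.6611 m

Let ψ = atan2(Δy, Δx) = atan2(-22.57, 1.73) = -85.6168° be the start→goal bearing.
Normalize: d = |goal − start| / ρ = 22.636206/2.48 = 9.127502, α = (θ_start − ψ) mod 360° = 275.4168° = 4.806930 rad, β = (θ_goal − ψ) mod 360° = 274.1168° = 4.784241 rad.
Common terms: sin α = -0.995534, cos α = 0.094401, sin β = -0.997420, cos β = 0.071790, cos(α−β) = 0.999743, d² = 83.311297. Work in radians in the unit-radius frame; every candidate has L = ρ·(t + p + q).
LSL: p² = 2 + d² − 2cos(α−β) + 2d(sin α − sin β) = 83.346231; p = √p² = 9.129416; φ = atan2(cos β − cos α, d + sin α − sin β) = -0.002477 rad; t = (φ − α) mod 2π = 1.473778 rad, q = (β − φ) mod 2π = 4.786718 rad → L = 2.48·(1.473778 + 9.129416 + 4.786718) = 2.48·15.389912 = 38.166981 m
RSR: p² = 2 + d² − 2cos(α−β) + 2d(sin β − sin α) = 83.277393; p = √p² = 9.125645; φ = atan2(cos α − cos β, d − sin α + sin β) = 0.002478 rad; t = (α − φ) mod 2π = 4.804453 rad, q = (φ − β) mod 2π = 1.501422 rad → L = 2.48·(4.804453 + 9.125645 + 1.501422) = 2.48·15.431519 = 38.270168 m
LSR: p² = d² − 2 + 2cos(α−β) + 2d(sin α + sin β) = 46.929397; p = √p² = 6.850503; φ = atan2(−cos α − cos β, d + sin α + sin β) − atan2(−2, p) = 0.260765 rad; t = (φ − α) mod 2π = 1.737020 rad, q = (φ − β) mod 2π = 1.759709 rad → L = 2.48·(1.737020 + 6.850503 + 1.759709) = 2.48·10.347232 = 25.661137 m
RSL: p² = d² − 2 + 2cos(α−β) − 2d(sin α + sin β) = 119.692167; p = √p² = 10.940392; φ = atan2(cos α + cos β, d − sin α − sin β) − atan2(2, p) = -0.165869 rad; t = (α − φ) mod 2π = 4.972799 rad, q = (β − φ) mod 2π = 4.950110 rad → L = 2.48·(4.972799 + 10.940392 + 4.950110) = 2.48·20.863301 = 51.740985 m
RLR: c = (6 − d² + 2cos(α−β) + 2d(sin α − sin β))/8 = -9.409674, |c| > 1 → infeasible
LRL: c = (6 − d² + 2cos(α−β) − 2d(sin α − sin β))/8 = -9.418279, |c| > 1 → infeasible
Shortest: LSR with L = 25.661137 m ≈ 25.6611 m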